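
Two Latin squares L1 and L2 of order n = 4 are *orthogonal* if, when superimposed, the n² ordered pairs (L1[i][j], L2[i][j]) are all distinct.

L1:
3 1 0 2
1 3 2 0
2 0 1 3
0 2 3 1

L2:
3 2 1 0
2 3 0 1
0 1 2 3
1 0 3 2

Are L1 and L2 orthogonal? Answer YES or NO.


Form the n² = 16 superimposed pairs (L1[i][j], L2[i][j]), row by row (rows and columns indexed from 0):
row 0: (3,3) (1,2) (0,1) (2,0)
row 1: (1,2) (3,3) (2,0) (0,1)
row 2: (2,0) (0,1) (1,2) (3,3)
row 3: (0,1) (2,0) (3,3) (1,2)
Orthogonality requires all 16 pairs distinct.
But the pair (1,2) repeats: cell (0,1) has L1 = 1, L2 = 2, and cell (1,0) has L1 = 1, L2 = 2.
A repeated pair means some other pair never occurs (only 4 distinct pairs out of 16), so the squares are not orthogonal.
Conclusion: NO.

NO


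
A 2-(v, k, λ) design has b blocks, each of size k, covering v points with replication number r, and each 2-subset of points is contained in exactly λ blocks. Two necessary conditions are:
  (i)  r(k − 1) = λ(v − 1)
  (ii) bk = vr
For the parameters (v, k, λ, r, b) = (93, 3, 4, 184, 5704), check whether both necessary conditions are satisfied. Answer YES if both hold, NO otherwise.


Condition (i): r(k − 1) = 184·2 = 368; λ(v − 1) = 4·92 = 368. Match? YES.
Condition (ii): bk = 5704·3 = 17112; vr = 93·184 = 17112. Match? YES.
Both conditions hold? YES.

YES


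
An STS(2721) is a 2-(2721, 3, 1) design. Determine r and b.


An STS(v) is a 2-(v, 3, 1) BIBD: block size k = 3, λ = 1.
Replication: r(k − 1) = λ(v − 1) ⇒ r·2 = 2721 − 1 = 2720 ⇒ r = 1360.
Block count: bk = vr ⇒ b·3 = 2721·1360 = 3700560 ⇒ b = 1233520.

r = 1360, b = 1233520.


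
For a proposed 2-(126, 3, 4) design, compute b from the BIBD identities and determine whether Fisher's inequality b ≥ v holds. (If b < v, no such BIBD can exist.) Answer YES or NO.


b = λv(v − 1)/(k(k − 1)) = 4·126·125/(3·2) = 63000/6 = 10500.
Compare with v = 126: b ≥ v, so Fisher's inequality holds.

YES


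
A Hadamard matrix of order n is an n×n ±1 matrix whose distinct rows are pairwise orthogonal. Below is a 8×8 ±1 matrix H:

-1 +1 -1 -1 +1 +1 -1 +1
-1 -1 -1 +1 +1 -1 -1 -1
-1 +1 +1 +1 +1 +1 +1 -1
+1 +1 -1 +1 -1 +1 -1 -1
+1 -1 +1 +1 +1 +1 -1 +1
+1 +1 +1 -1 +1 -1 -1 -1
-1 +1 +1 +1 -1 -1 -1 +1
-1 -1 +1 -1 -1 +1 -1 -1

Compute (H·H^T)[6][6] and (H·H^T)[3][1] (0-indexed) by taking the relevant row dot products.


Row 1 of H: [-1, -1, -1, 1, 1, -1, -1, -1].
Row 3 of H: [1, 1, -1, 1, -1, 1, -1, -1].
Row 6 of H: [-1, 1, 1, 1, -1, -1, -1, 1].
(H·H^T)[6][6] = Σ_j H[6][j]·H[6][j] = (-1)² + (1)² + (1)² + (1)² + (-1)² + (-1)² + (-1)² + (1)² = 1 + 1 + 1 + 1 + 1 + 1 + 1 + 1 = 8.
(H·H^T)[3][1] = Σ_j H[3][j]·H[1][j] = (1)·(-1) + (1)·(-1) + (-1)·(-1) + (1)·(1) + (-1)·(1) + (1)·(-1) + (-1)·(-1) + (-1)·(-1) = -1 + -1 + 1 + 1 + -1 + -1 + 1 + 1 = 0.
So rows 3 and 1 are orthogonal; the diagonal entry equals n = 8.

(6,6) entry = 8; (3,1) entry = 0.


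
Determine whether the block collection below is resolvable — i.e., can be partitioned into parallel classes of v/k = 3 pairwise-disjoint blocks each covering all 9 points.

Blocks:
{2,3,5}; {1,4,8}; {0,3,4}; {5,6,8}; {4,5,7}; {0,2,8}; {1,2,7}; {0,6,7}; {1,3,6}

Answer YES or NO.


v = 9, block size k = 3, number of blocks = 9.
For resolvability, blocks must partition into parallel classes of size v/k = 3.
Total blocks must therefore be a multiple of 3: 9 = 3·3 + 0 ⇒ divisible ✓.
Greedy packing gives 3 candidate class(es). Each should be a full parallel class (size 3, covers all 9 points).
  Class 1 (3 blocks): {2,3,5}; {1,4,8}; {0,6,7}. Points covered: [0, 1, 2, 3, 4, 5, 6, 7, 8].
  Class 2 (3 blocks): {0,3,4}; {5,6,8}; {1,2,7}. Points covered: [0, 1, 2, 3, 4, 5, 6, 7, 8].
  Class 3 (3 blocks): {4,5,7}; {0,2,8}; {1,3,6}. Points covered: [0, 1, 2, 3, 4, 5, 6, 7, 8].
All classes full (size 3)? YES. All classes cover every point? YES.
Resolvable? YES.

YES


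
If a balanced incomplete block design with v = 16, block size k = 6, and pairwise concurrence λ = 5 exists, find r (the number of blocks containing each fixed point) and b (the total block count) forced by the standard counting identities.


Any 2-(v, k, λ) BIBD satisfies two necessary conditions:
  (i)  Each point sits in r blocks, and counting incidences through any fixed point gives r(k − 1) = λ(v − 1), so r = λ(v − 1)/(k − 1).
  (ii) Total incidences bk = vr, so b = vr/k.
Step 1: r = λ(v − 1)/(k − 1) = 5·(16 − 1)/(6 − 1) = 5·15/5 = 75/5 = 15.
Step 2: b = vr/k = 16·15/6 = 240/6 = 40.
Check integrality: r = 15 ∈ Z ✓, b = 40 ∈ Z ✓.
(These identities are necessary conditions: they determine r and b for any design with these parameters, but do not by themselves prove that one exists.)

r = 15, b = 40.


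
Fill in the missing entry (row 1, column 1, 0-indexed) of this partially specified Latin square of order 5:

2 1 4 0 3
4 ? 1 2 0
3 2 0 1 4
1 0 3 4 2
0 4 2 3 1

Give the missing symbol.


Row 1 contains symbols [0, 1, 2, 4] — missing [3].
Column 1 contains symbols [0, 1, 2, 4] — missing [3].
The missing symbol must appear in both missing sets; intersection = [3].
Therefore the hidden value is 3.

Missing value = 3.


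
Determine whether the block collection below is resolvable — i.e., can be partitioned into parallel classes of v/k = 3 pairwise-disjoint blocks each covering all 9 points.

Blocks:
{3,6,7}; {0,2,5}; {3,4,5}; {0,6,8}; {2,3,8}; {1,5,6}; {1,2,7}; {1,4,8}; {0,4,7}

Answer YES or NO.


v = 9, block size k = 3, number of blocks = 9.
For resolvability, blocks must partition into parallel classes of size v/k = 3.
Total blocks must therefore be a multiple of 3: 9 = 3·3 + 0 ⇒ divisible ✓.
Greedy packing gives 3 candidate class(es). Each should be a full parallel class (size 3, covers all 9 points).
  Class 1 (3 blocks): {3,6,7}; {0,2,5}; {1,4,8}. Points covered: [0, 1, 2, 3, 4, 5, 6, 7, 8].
  Class 2 (3 blocks): {3,4,5}; {0,6,8}; {1,2,7}. Points covered: [0, 1, 2, 3, 4, 5, 6, 7, 8].
  Class 3 (3 blocks): {2,3,8}; {1,5,6}; {0,4,7}. Points covered: [0, 1, 2, 3, 4, 5, 6, 7, 8].
All classes full (size 3)? YES. All classes cover every point? YES.
Resolvable? YES.

YES


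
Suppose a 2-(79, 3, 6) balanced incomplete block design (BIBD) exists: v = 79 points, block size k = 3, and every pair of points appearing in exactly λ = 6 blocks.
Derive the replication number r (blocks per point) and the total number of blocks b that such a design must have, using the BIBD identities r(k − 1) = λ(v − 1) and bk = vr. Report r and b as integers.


Any 2-(v, k, λ) BIBD satisfies two necessary conditions:
  (i)  Each point sits in r blocks, and counting incidences through any fixed point gives r(k − 1) = λ(v − 1), so r = λ(v − 1)/(k − 1).
  (ii) Total incidences bk = vr, so b = vr/k.
Step 1: r = λ(v − 1)/(k − 1) = 6·(79 − 1)/(3 − 1) = 6·78/2 = 468/2 = 234.
Step 2: b = vr/k = 79·234/3 = 18486/3 = 6162.
Check integrality: r = 234 ∈ Z ✓, b = 6162 ∈ Z ✓.
(These identities are necessary conditions: they determine r and b for any design with these parameters, but do not by themselves prove that one exists.)

r = 234, b = 6162.


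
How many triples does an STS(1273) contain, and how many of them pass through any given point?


An STS(v) is a 2-(v, 3, 1) BIBD: block size k = 3, λ = 1.
Replication: r(k − 1) = λ(v − 1) ⇒ r·2 = 1273 − 1 = 1272 ⇒ r = 636.
Block count: bk = vr ⇒ b·3 = 1273·636 = 809628 ⇒ b = 269876.
(Check via b = v(v − 1)/6 = 1273·1272/6 = 1619256/6 = 269876.)

r = 636, b = 269876.


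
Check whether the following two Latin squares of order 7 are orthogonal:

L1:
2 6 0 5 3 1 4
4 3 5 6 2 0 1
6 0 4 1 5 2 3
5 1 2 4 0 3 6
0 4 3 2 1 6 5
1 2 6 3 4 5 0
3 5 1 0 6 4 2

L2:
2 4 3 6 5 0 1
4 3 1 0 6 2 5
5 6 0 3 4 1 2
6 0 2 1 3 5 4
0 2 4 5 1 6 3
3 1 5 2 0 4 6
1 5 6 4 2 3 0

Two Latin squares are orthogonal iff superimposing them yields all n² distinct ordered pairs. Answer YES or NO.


Form the n² = 49 superimposed pairs (L1[i][j], L2[i][j]), row by row (rows and columns indexed from 0):
row 0: (2,2) (6,4) (0,3) (5,6) (3,5) (1,0) (4,1)
row 1: (4,4) (3,3) (5,1) (6,0) (2,6) (0,2) (1,5)
row 2: (6,5) (0,6) (4,0) (1,3) (5,4) (2,1) (3,2)
row 3: (5,6) (1,0) (2,2) (4,1) (0,3) (3,5) (6,4)
row 4: (0,0) (4,2) (3,4) (2,5) (1,1) (6,6) (5,3)
row 5: (1,3) (2,1) (6,5) (3,2) (4,0) (5,4) (0,6)
row 6: (3,1) (5,5) (1,6) (0,4) (6,2) (4,3) (2,0)
Orthogonality requires all 49 pairs distinct.
But the pair (5,6) repeats: cell (0,3) has L1 = 5, L2 = 6, and cell (3,0) has L1 = 5, L2 = 6.
A repeated pair means some other pair never occurs (only 35 distinct pairs out of 49), so the squares are not orthogonal.
Conclusion: NO.

NO


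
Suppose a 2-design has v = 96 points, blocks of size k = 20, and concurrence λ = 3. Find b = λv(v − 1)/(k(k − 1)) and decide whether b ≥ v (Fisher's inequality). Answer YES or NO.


r = λ(v − 1)/(k − 1) = 3·95/19 = 15.
b = vr/k = 96·15/20 = 72.
Fisher's inequality: b ≥ v ⇔ 72 ≥ 96? NO.

NO


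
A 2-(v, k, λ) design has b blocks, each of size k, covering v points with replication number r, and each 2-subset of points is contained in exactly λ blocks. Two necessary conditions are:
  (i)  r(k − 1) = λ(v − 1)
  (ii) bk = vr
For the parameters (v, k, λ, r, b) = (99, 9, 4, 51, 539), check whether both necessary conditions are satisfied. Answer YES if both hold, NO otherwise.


Condition (i): r(k − 1) = 51·8 = 408; λ(v − 1) = 4·98 = 392. Match? NO.
Condition (ii): bk = 539·9 = 4851; vr = 99·51 = 5049. Match? NO.
Both conditions hold? NO.

NO


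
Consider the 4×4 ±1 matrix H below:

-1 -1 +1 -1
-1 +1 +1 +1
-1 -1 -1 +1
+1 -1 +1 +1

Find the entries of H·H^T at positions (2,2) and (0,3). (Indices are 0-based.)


Row 0 of H: [-1, -1, 1, -1].
Row 2 of H: [-1, -1, -1, 1].
Row 3 of H: [1, -1, 1, 1].
(H·H^T)[2][2] = Σ_j H[2][j]·H[2][j] = (-1)² + (-1)² + (-1)² + (1)² = 1 + 1 + 1 + 1 = 4.
(H·H^T)[0][3] = Σ_j H[0][j]·H[3][j] = (-1)·(1) + (-1)·(-1) + (1)·(1) + (-1)·(1) = -1 + 1 + 1 + -1 = 0.
So rows 0 and 3 are orthogonal; the diagonal entry equals n = 4.

(2,2) entry = 4; (0,3) entry = 0.


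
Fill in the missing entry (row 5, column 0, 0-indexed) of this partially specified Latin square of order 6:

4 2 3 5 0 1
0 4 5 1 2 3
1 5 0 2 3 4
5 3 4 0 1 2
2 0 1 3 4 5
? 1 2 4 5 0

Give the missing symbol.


Row 5 contains symbols [0, 1, 2, 4, 5] — missing [3].
Column 0 contains symbols [0, 1, 2, 4, 5] — missing [3].
The missing symbol must appear in both missing sets; intersection = [3].
Therefore the hidden value is 3.

Missing value = 3.


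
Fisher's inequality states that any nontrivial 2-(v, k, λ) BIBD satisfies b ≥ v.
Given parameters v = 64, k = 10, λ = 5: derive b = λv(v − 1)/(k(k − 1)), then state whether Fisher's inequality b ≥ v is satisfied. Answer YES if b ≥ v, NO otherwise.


r = λ(v − 1)/(k − 1) = 5·63/9 = 35.
b = vr/k = 64·35/10 = 224.
Fisher's inequality: b ≥ v ⇔ 224 ≥ 64? YES.

YES


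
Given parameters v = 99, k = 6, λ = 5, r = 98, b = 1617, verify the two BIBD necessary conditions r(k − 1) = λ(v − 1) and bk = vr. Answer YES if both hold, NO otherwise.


Condition (i): r(k − 1) = 98·5 = 490; λ(v − 1) = 5·98 = 490. Match? YES.
Condition (ii): bk = 1617·6 = 9702; vr = 99·98 = 9702. Match? YES.
Both conditions hold? YES.

YES


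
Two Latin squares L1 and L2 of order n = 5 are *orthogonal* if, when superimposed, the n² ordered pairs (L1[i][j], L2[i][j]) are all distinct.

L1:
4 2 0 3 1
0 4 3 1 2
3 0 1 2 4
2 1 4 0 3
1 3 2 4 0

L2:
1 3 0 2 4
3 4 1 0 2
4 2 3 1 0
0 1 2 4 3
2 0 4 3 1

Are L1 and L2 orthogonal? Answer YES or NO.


Form the n² = 25 superimposed pairs (L1[i][j], L2[i][j]), row by row (rows and columns indexed from 0):
row 0: (4,1) (2,3) (0,0) (3,2) (1,4)
row 1: (0,3) (4,4) (3,1) (1,0) (2,2)
row 2: (3,4) (0,2) (1,3) (2,1) (4,0)
row 3: (2,0) (1,1) (4,2) (0,4) (3,3)
row 4: (1,2) (3,0) (2,4) (4,3) (0,1)
Orthogonality requires all 25 pairs distinct.
Check by first coordinate: for each symbol s of L1, list the L2 entries in the n cells where L1 = s; they must all differ.
  L1 = 0: L2 entries (in reading order) 0, 3, 2, 4, 1 — all 5 distinct ✓
  L1 = 1: L2 entries (in reading order) 4, 0, 3, 1, 2 — all 5 distinct ✓
  L1 = 2: L2 entries (in reading order) 3, 2, 1, 0, 4 — all 5 distinct ✓
  L1 = 3: L2 entries (in reading order) 2, 1, 4, 3, 0 — all 5 distinct ✓
  L1 = 4: L2 entries (in reading order) 1, 4, 0, 2, 3 — all 5 distinct ✓
Every symbol of L1 meets every symbol of L2 exactly once, so all 25 pairs are distinct (25 of 25).
Conclusion: YES.

YES


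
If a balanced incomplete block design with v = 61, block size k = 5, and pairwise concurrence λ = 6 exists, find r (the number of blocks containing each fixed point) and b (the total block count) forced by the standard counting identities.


Any 2-(v, k, λ) BIBD satisfies two necessary conditions:
  (i)  Each point sits in r blocks, and counting incidences through any fixed point gives r(k − 1) = λ(v − 1), so r = λ(v − 1)/(k − 1).
  (ii) Total incidences bk = vr, so b = vr/k.
Step 1: r = λ(v − 1)/(k − 1) = 6·(61 − 1)/(5 − 1) = 6·60/4 = 360/4 = 90.
Step 2: b = vr/k = 61·90/5 = 5490/5 = 1098.
Check integrality: r = 90 ∈ Z ✓, b = 1098 ∈ Z ✓.
(These identities are necessary conditions: they determine r and b for any design with these parameters, but do not by themselves prove that one exists.)

r = 90, b = 1098.


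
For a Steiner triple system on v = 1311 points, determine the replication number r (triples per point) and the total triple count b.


An STS(v) is a 2-(v, 3, 1) BIBD: block size k = 3, λ = 1.
Replication: r(k − 1) = λ(v − 1) ⇒ r·2 = 1311 − 1 = 1310 ⇒ r = 655.
Block count: b = v(v − 1)/6 = 1311·1310/6 = 1717410/6 = 286235.

r = 655, b = 286235.


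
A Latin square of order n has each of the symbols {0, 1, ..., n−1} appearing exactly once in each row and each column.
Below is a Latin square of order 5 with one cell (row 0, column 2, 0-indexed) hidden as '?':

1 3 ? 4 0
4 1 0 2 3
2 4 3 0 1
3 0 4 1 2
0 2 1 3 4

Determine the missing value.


Row 0 contains symbols [0, 1, 3, 4] — missing [2].
Column 2 contains symbols [0, 1, 3, 4] — missing [2].
The missing symbol must appear in both missing sets; intersection = [2].
Therefore the hidden value is 2.

Missing value = 2.


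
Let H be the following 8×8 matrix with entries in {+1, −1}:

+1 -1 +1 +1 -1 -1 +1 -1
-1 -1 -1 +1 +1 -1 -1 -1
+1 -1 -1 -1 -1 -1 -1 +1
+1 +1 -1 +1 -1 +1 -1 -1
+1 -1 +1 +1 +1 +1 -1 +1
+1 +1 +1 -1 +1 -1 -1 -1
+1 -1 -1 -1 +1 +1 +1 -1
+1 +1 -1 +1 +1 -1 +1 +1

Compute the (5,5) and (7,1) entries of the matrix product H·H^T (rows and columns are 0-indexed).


Row 1 of H: [-1, -1, -1, 1, 1, -1, -1, -1].
Row 5 of H: [1, 1, 1, -1, 1, -1, -1, -1].
Row 7 of H: [1, 1, -1, 1, 1, -1, 1, 1].
(H·H^T)[5][5] = Σ_j H[5][j]·H[5][j] = (1)² + (1)² + (1)² + (-1)² + (1)² + (-1)² + (-1)² + (-1)² = 1 + 1 + 1 + 1 + 1 + 1 + 1 + 1 = 8.
(H·H^T)[7][1] = Σ_j H[7][j]·H[1][j] = (1)·(-1) + (1)·(-1) + (-1)·(-1) + (1)·(1) + (1)·(1) + (-1)·(-1) + (1)·(-1) + (1)·(-1) = -1 + -1 + 1 + 1 + 1 + 1 + -1 + -1 = 0.
So rows 7 and 1 are orthogonal; the diagonal entry equals n = 8.

(5,5) entry = 8; (7,1) entry = 0.


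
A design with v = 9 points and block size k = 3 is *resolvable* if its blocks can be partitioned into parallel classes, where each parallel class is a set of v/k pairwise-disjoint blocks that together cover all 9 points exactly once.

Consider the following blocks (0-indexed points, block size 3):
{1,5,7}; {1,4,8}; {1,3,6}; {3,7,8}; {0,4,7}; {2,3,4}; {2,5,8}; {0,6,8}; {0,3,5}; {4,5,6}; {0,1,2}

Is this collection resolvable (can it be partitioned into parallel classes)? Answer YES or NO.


v = 9, block size k = 3, number of blocks = 11.
For resolvability, blocks must partition into parallel classes of size v/k = 3.
Total blocks must therefore be a multiple of 3: 11 = 3·3 + 2 ⇒ not divisible ✗.
Resolvable? NO.

NO


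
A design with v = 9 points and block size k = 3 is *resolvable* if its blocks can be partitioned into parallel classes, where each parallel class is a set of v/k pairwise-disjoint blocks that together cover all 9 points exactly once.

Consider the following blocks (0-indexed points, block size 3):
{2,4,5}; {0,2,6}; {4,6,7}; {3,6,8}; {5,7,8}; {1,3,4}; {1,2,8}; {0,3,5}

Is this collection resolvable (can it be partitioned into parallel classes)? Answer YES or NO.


v = 9, block size k = 3, number of blocks = 8.
For resolvability, blocks must partition into parallel classes of size v/k = 3.
Total blocks must therefore be a multiple of 3: 8 = 3·2 + 2 ⇒ not divisible ✗.
Resolvable? NO.

NO


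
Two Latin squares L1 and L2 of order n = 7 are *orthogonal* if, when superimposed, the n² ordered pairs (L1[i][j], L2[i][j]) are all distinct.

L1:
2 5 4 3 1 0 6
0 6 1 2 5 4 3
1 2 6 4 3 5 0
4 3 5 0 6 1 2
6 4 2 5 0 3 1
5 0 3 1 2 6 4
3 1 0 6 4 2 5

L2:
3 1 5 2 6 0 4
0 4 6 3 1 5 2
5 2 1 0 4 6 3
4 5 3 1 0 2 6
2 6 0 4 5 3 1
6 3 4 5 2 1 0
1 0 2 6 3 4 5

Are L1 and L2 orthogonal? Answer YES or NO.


Form the n² = 49 superimposed pairs (L1[i][j], L2[i][j]), row by row (rows and columns indexed from 0):
row 0: (2,3) (5,1) (4,5) (3,2) (1,6) (0,0) (6,4)
row 1: (0,0) (6,4) (1,6) (2,3) (5,1) (4,5) (3,2)
row 2: (1,5) (2,2) (6,1) (4,0) (3,4) (5,6) (0,3)
row 3: (4,4) (3,5) (5,3) (0,1) (6,0) (1,2) (2,6)
row 4: (6,2) (4,6) (2,0) (5,4) (0,5) (3,3) (1,1)
row 5: (5,6) (0,3) (3,4) (1,5) (2,2) (6,1) (4,0)
row 6: (3,1) (1,0) (0,2) (6,6) (4,3) (2,4) (5,5)
Orthogonality requires all 49 pairs distinct.
But the pair (0,0) repeats: cell (0,5) has L1 = 0, L2 = 0, and cell (1,0) has L1 = 0, L2 = 0.
A repeated pair means some other pair never occurs (only 35 distinct pairs out of 49), so the squares are not orthogonal.
Conclusion: NO.

NO


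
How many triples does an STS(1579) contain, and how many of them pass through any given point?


An STS(v) is a 2-(v, 3, 1) BIBD: block size k = 3, λ = 1.
Replication: r(k − 1) = λ(v − 1) ⇒ r·2 = 1579 − 1 = 1578 ⇒ r = 789.
Block count: b = v(v − 1)/6 = 1579·1578/6 = 2491662/6 = 415277.

r = 789, b = 415277.


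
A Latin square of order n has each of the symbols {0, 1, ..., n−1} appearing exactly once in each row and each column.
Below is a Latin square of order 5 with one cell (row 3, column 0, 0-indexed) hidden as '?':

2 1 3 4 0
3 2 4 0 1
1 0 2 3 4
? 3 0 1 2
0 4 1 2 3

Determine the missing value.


Row 3 contains symbols [0, 1, 2, 3] — missing [4].
Column 0 contains symbols [0, 1, 2, 3] — missing [4].
The missing symbol must appear in both missing sets; intersection = [4].
Therefore the hidden value is 4.

Missing value = 4.


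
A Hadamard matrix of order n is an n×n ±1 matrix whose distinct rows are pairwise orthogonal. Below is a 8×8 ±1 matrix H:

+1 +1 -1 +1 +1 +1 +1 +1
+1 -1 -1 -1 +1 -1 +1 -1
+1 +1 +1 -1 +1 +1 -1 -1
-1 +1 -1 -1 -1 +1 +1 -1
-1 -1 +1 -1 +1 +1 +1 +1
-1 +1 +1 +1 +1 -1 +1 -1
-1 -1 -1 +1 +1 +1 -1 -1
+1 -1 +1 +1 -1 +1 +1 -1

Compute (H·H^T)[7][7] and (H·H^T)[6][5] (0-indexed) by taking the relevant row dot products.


Row 5 of H: [-1, 1, 1, 1, 1, -1, 1, -1].
Row 6 of H: [-1, -1, -1, 1, 1, 1, -1, -1].
Row 7 of H: [1, -1, 1, 1, -1, 1, 1, -1].
(H·H^T)[7][7] = Σ_j H[7][j]·H[7][j] = (1)² + (-1)² + (1)² + (1)² + (-1)² + (1)² + (1)² + (-1)² = 1 + 1 + 1 + 1 + 1 + 1 + 1 + 1 = 8.
(H·H^T)[6][5] = Σ_j H[6][j]·H[5][j] = (-1)·(-1) + (-1)·(1) + (-1)·(1) + (1)·(1) + (1)·(1) + (1)·(-1) + (-1)·(1) + (-1)·(-1) = 1 + -1 + -1 + 1 + 1 + -1 + -1 + 1 = 0.
So rows 6 and 5 are orthogonal; the diagonal entry equals n = 8.

(7,7) entry = 8; (6,5) entry = 0.


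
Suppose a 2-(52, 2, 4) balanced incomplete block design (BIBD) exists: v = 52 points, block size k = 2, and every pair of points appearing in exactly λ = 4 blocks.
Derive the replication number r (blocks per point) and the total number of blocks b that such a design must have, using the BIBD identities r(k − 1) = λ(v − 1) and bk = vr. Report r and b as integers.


Any 2-(v, k, λ) BIBD satisfies two necessary conditions:
  (i)  Each point sits in r blocks, and counting incidences through any fixed point gives r(k − 1) = λ(v − 1), so r = λ(v − 1)/(k − 1).
  (ii) Total incidences bk = vr, so b = vr/k.
Step 1: r = λ(v − 1)/(k − 1) = 4·(52 − 1)/(2 − 1) = 4·51/1 = 204/1 = 204.
Step 2: b = vr/k = 52·204/2 = 10608/2 = 5304.
Check integrality: r = 204 ∈ Z ✓, b = 5304 ∈ Z ✓.
(These identities are necessary conditions: they determine r and b for any design with these parameters, but do not by themselves prove that one exists.)

r = 204, b = 5304.


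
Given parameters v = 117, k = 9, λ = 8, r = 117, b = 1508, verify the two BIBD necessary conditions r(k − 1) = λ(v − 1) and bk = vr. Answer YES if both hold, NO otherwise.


Condition (i): r(k − 1) = 117·8 = 936; λ(v − 1) = 8·116 = 928. Match? NO.
Condition (ii): bk = 1508·9 = 13572; vr = 117·117 = 13689. Match? NO.
Both conditions hold? NO.

NO


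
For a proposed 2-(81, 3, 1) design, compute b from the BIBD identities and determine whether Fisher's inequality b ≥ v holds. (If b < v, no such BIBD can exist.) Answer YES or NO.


b = λv(v − 1)/(k(k − 1)) = 1·81·80/(3·2) = 6480/6 = 1080.
Compare with v = 81: b ≥ v, so Fisher's inequality holds.

YES


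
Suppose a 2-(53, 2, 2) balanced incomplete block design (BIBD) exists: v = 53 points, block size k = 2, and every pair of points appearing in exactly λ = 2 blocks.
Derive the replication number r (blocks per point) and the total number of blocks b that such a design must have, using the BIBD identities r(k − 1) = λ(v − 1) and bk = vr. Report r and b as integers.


Any 2-(v, k, λ) BIBD satisfies two necessary conditions:
  (i)  Each point sits in r blocks, and counting incidences through any fixed point gives r(k − 1) = λ(v − 1), so r = λ(v − 1)/(k − 1).
  (ii) Total incidences bk = vr, so b = vr/k.
Step 1: r = λ(v − 1)/(k − 1) = 2·(53 − 1)/(2 − 1) = 2·52/1 = 104/1 = 104.
Step 2: b = vr/k = 53·104/2 = 5512/2 = 2756.
Check integrality: r = 104 ∈ Z ✓, b = 2756 ∈ Z ✓.
(These identities are necessary conditions: they determine r and b for any design with these parameters, but do not by themselves prove that one exists.)

r = 104, b = 2756.


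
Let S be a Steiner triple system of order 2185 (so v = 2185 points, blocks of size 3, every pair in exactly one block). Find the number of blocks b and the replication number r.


An STS(v) is a 2-(v, 3, 1) BIBD: block size k = 3, λ = 1.
Replication: r(k − 1) = λ(v − 1) ⇒ r·2 = 2185 − 1 = 2184 ⇒ r = 1092.
Block count: b = v(v − 1)/6 = 2185·2184/6 = 4772040/6 = 795340.
(Check via bk = vr: 795340·3 = 2386020 = 2185·1092 = 2386020 ✓.)

r = 1092, b = 795340.


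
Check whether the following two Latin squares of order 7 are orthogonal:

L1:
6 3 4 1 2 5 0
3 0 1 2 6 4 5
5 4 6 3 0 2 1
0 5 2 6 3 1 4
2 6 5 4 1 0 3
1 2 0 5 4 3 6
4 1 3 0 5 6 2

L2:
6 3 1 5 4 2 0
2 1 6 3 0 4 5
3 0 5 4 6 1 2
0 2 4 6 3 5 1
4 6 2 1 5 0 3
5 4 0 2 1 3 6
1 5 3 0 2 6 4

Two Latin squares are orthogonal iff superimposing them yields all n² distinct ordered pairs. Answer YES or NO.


Form the n² = 49 superimposed pairs (L1[i][j], L2[i][j]), row by row (rows and columns indexed from 0):
row 0: (6,6) (3,3) (4,1) (1,5) (2,4) (5,2) (0,0)
row 1: (3,2) (0,1) (1,6) (2,3) (6,0) (4,4) (5,5)
row 2: (5,3) (4,0) (6,5) (3,4) (0,6) (2,1) (1,2)
row 3: (0,0) (5,2) (2,4) (6,6) (3,3) (1,5) (4,1)
row 4: (2,4) (6,6) (5,2) (4,1) (1,5) (0,0) (3,3)
row 5: (1,5) (2,4) (0,0) (5,2) (4,1) (3,3) (6,6)
row 6: (4,1) (1,5) (3,3) (0,0) (5,2) (6,6) (2,4)
Orthogonality requires all 49 pairs distinct.
But the pair (0,0) repeats: cell (0,6) has L1 = 0, L2 = 0, and cell (3,0) has L1 = 0, L2 = 0.
A repeated pair means some other pair never occurs (only 21 distinct pairs out of 49), so the squares are not orthogonal.
Conclusion: NO.

NO


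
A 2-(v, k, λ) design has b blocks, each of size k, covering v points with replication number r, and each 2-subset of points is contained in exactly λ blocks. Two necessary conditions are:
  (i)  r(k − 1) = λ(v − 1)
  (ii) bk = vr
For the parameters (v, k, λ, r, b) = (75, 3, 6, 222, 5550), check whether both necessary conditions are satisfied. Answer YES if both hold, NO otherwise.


Condition (i): r(k − 1) = 222·2 = 444; λ(v − 1) = 6·74 = 444. Match? YES.
Condition (ii): bk = 5550·3 = 16650; vr = 75·222 = 16650. Match? YES.
Both conditions hold? YES.

YES


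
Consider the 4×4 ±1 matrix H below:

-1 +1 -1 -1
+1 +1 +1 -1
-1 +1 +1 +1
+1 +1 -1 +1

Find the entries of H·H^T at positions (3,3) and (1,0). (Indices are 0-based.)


Row 0 of H: [-1, 1, -1, -1].
Row 1 of H: [1, 1, 1, -1].
Row 3 of H: [1, 1, -1, 1].
(H·H^T)[3][3] = Σ_j H[3][j]·H[3][j] = (1)² + (1)² + (-1)² + (1)² = 1 + 1 + 1 + 1 = 4.
(H·H^T)[1][0] = Σ_j H[1][j]·H[0][j] = (1)·(-1) + (1)·(1) + (1)·(-1) + (-1)·(-1) = -1 + 1 + -1 + 1 = 0.
So rows 1 and 0 are orthogonal; the diagonal entry equals n = 4.

(3,3) entry = 4; (1,0) entry = 0.


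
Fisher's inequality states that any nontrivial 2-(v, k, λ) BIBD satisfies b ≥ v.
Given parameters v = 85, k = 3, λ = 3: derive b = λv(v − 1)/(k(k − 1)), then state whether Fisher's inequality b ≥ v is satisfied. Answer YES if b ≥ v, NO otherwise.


r = λ(v − 1)/(k − 1) = 3·84/2 = 126.
b = vr/k = 85·126/3 = 3570.
Fisher's inequality: b ≥ v ⇔ 3570 ≥ 85? YES.

YES


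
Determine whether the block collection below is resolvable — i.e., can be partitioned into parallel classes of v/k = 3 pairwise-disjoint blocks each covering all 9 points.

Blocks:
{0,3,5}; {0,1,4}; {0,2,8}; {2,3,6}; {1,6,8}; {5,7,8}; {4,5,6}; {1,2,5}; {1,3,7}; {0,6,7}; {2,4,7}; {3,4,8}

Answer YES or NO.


v = 9, block size k = 3, number of blocks = 12.
For resolvability, blocks must partition into parallel classes of size v/k = 3.
Total blocks must therefore be a multiple of 3: 12 = 3·4 + 0 ⇒ divisible ✓.
Greedy packing gives 4 candidate class(es). Each should be a full parallel class (size 3, covers all 9 points).
  Class 1 (3 blocks): {0,3,5}; {1,6,8}; {2,4,7}. Points covered: [0, 1, 2, 3, 4, 5, 6, 7, 8].
  Class 2 (3 blocks): {0,1,4}; {2,3,6}; {5,7,8}. Points covered: [0, 1, 2, 3, 4, 5, 6, 7, 8].
  Class 3 (3 blocks): {0,2,8}; {4,5,6}; {1,3,7}. Points covered: [0, 1, 2, 3, 4, 5, 6, 7, 8].
  Class 4 (3 blocks): {1,2,5}; {0,6,7}; {3,4,8}. Points covered: [0, 1, 2, 3, 4, 5, 6, 7, 8].
All classes full (size 3)? YES. All classes cover every point? YES.
Resolvable? YES.

YES


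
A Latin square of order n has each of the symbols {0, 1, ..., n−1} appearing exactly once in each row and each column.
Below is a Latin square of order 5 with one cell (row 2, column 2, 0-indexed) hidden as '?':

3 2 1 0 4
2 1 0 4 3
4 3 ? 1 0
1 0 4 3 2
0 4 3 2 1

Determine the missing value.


Row 2 contains symbols [0, 1, 3, 4] — missing [2].
Column 2 contains symbols [0, 1, 3, 4] — missing [2].
The missing symbol must appear in both missing sets; intersection = [2].
Therefore the hidden value is 2.

Missing value = 2.


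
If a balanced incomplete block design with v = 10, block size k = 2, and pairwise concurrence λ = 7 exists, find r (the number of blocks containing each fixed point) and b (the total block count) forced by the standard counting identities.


Any 2-(v, k, λ) BIBD satisfies two necessary conditions:
  (i)  Each point sits in r blocks, and counting incidences through any fixed point gives r(k − 1) = λ(v − 1), so r = λ(v − 1)/(k − 1).
  (ii) Total incidences bk = vr, so b = vr/k.
Step 1: r = λ(v − 1)/(k − 1) = 7·(10 − 1)/(2 − 1) = 7·9/1 = 63/1 = 63.
Step 2: b = vr/k = 10·63/2 = 630/2 = 315.
Check integrality: r = 63 ∈ Z ✓, b = 315 ∈ Z ✓.
(These identities are necessary conditions: they determine r and b for any design with these parameters, but do not by themselves prove that one exists.)

r = 63, b = 315.


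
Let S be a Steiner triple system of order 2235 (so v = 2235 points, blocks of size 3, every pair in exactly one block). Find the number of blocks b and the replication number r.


An STS(v) is a 2-(v, 3, 1) BIBD: block size k = 3, λ = 1.
Replication: r(k − 1) = λ(v − 1) ⇒ r·2 = 2235 − 1 = 2234 ⇒ r = 1117.
Block count: b = v(v − 1)/6 = 2235·2234/6 = 4992990/6 = 832165.

r = 1117, b = 832165.


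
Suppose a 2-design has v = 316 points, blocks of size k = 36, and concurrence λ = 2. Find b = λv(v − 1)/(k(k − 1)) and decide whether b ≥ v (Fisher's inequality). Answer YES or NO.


r = λ(v − 1)/(k − 1) = 2·315/35 = 18.
b = vr/k = 316·18/36 = 158.
Fisher's inequality: b ≥ v ⇔ 158 ≥ 316? NO.

NO


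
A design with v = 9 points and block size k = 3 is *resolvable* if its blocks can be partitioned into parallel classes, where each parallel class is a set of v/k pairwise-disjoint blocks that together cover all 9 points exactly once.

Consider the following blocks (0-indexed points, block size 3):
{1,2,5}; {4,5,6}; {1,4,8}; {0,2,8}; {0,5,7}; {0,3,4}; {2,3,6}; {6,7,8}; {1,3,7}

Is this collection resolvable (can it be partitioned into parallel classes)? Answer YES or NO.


v = 9, block size k = 3, number of blocks = 9.
For resolvability, blocks must partition into parallel classes of size v/k = 3.
Total blocks must therefore be a multiple of 3: 9 = 3·3 + 0 ⇒ divisible ✓.
Greedy packing gives 3 candidate class(es). Each should be a full parallel class (size 3, covers all 9 points).
  Class 1 (3 blocks): {1,2,5}; {0,3,4}; {6,7,8}. Points covered: [0, 1, 2, 3, 4, 5, 6, 7, 8].
  Class 2 (3 blocks): {4,5,6}; {0,2,8}; {1,3,7}. Points covered: [0, 1, 2, 3, 4, 5, 6, 7, 8].
  Class 3 (3 blocks): {1,4,8}; {0,5,7}; {2,3,6}. Points covered: [0, 1, 2, 3, 4, 5, 6, 7, 8].
All classes full (size 3)? YES. All classes cover every point? YES.
Resolvable? YES.

YES


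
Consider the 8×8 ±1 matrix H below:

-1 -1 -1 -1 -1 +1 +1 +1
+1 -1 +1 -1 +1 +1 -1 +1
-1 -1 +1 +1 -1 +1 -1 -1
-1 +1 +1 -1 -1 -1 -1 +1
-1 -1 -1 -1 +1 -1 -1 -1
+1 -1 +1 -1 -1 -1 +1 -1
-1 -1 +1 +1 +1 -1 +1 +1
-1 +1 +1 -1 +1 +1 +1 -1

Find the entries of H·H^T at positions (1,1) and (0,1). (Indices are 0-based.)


Row 0 of H: [-1, -1, -1, -1, -1, 1, 1, 1].
Row 1 of H: [1, -1, 1, -1, 1, 1, -1, 1].
(H·H^T)[1][1] = Σ_j H[1][j]·H[1][j] = (1)² + (-1)² + (1)² + (-1)² + (1)² + (1)² + (-1)² + (1)² = 1 + 1 + 1 + 1 + 1 + 1 + 1 + 1 = 8.
(H·H^T)[0][1] = Σ_j H[0][j]·H[1][j] = (-1)·(1) + (-1)·(-1) + (-1)·(1) + (-1)·(-1) + (-1)·(1) + (1)·(1) + (1)·(-1) + (1)·(1) = -1 + 1 + -1 + 1 + -1 + 1 + -1 + 1 = 0.
So rows 0 and 1 are orthogonal; the diagonal entry equals n = 8.

(1,1) entry = 8; (0,1) entry = 0.


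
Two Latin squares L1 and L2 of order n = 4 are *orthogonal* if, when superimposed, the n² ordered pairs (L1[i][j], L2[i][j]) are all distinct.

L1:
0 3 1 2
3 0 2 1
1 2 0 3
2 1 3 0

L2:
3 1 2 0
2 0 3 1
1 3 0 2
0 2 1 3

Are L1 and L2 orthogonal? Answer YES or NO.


Form the n² = 16 superimposed pairs (L1[i][j], L2[i][j]), row by row (rows and columns indexed from 0):
row 0: (0,3) (3,1) (1,2) (2,0)
row 1: (3,2) (0,0) (2,3) (1,1)
row 2: (1,1) (2,3) (0,0) (3,2)
row 3: (2,0) (1,2) (3,1) (0,3)
Orthogonality requires all 16 pairs distinct.
But the pair (1,1) repeats: cell (1,3) has L1 = 1, L2 = 1, and cell (2,0) has L1 = 1, L2 = 1.
A repeated pair means some other pair never occurs (only 8 distinct pairs out of 16), so the squares are not orthogonal.
Conclusion: NO.

NO


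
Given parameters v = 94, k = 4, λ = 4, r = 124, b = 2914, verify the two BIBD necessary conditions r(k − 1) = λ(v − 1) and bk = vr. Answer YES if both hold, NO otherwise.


Condition (i): r(k − 1) = 124·3 = 372; λ(v − 1) = 4·93 = 372. Match? YES.
Condition (ii): bk = 2914·4 = 11656; vr = 94·124 = 11656. Match? YES.
Both conditions hold? YES.

YES


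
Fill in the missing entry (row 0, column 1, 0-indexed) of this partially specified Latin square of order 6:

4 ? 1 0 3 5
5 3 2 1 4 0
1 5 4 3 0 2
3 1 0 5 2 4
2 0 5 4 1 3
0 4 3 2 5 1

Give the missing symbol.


Row 0 contains symbols [0, 1, 3, 4, 5] — missing [2].
Column 1 contains symbols [0, 1, 3, 4, 5] — missing [2].
The missing symbol must appear in both missing sets; intersection = [2].
Therefore the hidden value is 2.

Missing value = 2.


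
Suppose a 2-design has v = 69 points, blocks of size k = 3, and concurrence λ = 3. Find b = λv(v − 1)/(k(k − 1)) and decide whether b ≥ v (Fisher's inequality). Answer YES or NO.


b = λv(v − 1)/(k(k − 1)) = 3·69·68/(3·2) = 14076/6 = 2346.
Compare with v = 69: b ≥ v, so Fisher's inequality holds.

YES


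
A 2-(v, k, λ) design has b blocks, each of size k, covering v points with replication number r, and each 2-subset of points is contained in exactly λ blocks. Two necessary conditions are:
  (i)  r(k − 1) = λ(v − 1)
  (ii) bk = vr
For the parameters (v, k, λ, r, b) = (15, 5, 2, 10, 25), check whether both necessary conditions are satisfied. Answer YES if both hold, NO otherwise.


Condition (i): r(k − 1) = 10·4 = 40; λ(v − 1) = 2·14 = 28. Match? NO.
Condition (ii): bk = 25·5 = 125; vr = 15·10 = 150. Match? NO.
Both conditions hold? NO.

NO


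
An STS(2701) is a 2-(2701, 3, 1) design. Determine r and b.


An STS(v) is a 2-(v, 3, 1) BIBD: block size k = 3, λ = 1.
Replication: r(k − 1) = λ(v − 1) ⇒ r·2 = 2701 − 1 = 2700 ⇒ r = 1350.
Block count: bk = vr ⇒ b·3 = 2701·1350 = 3646350 ⇒ b = 1215450.

r = 1350, b = 1215450.


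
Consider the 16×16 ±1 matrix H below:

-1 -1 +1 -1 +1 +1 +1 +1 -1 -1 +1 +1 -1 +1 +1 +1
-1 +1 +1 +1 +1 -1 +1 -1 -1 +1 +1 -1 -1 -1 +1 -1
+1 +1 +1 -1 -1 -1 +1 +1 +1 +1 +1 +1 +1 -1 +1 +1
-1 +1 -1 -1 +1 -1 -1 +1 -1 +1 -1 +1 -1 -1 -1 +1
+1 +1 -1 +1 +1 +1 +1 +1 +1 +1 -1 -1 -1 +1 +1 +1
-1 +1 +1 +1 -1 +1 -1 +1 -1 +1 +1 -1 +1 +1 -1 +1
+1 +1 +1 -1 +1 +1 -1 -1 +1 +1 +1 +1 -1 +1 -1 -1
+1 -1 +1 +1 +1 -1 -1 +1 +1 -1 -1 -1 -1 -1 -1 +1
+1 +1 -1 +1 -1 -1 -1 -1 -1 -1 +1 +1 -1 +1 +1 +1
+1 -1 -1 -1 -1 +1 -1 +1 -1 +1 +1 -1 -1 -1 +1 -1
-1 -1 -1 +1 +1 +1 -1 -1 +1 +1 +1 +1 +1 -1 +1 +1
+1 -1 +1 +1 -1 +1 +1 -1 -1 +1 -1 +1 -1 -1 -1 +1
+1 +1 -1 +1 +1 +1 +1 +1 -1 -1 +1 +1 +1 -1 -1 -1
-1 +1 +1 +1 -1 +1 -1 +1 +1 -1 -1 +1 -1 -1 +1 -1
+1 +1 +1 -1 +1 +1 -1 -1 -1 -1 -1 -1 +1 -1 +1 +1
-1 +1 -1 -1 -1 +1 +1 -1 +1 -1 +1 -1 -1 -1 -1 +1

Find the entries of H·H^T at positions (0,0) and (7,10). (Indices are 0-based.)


Row 0 of H: [-1, -1, 1, -1, 1, 1, 1, 1, -1, -1, 1, 1, -1, 1, 1, 1].
Row 7 of H: [1, -1, 1, 1, 1, -1, -1, 1, 1, -1, -1, -1, -1, -1, -1, 1].
Row 10 of H: [-1, -1, -1, 1, 1, 1, -1, -1, 1, 1, 1, 1, 1, -1, 1, 1].
(H·H^T)[0][0] = Σ_j H[0][j]·H[0][j] = (-1)² + (-1)² + (1)² + (-1)² + (1)² + (1)² + (1)² + (1)² + (-1)² + (-1)² + (1)² + (1)² + (-1)² + (1)² + (1)² + (1)² = 1 + 1 + 1 + 1 + 1 + 1 + 1 + 1 + 1 + 1 + 1 + 1 + 1 + 1 + 1 + 1 = 16.
(H·H^T)[7][10] = Σ_j H[7][j]·H[10][j] = (1)·(-1) + (-1)·(-1) + (1)·(-1) + (1)·(1) + (1)·(1) + (-1)·(1) + (-1)·(-1) + (1)·(-1) + (1)·(1) + (-1)·(1) + (-1)·(1) + (-1)·(1) + (-1)·(1) + (-1)·(-1) + (-1)·(1) + (1)·(1) = -1 + 1 + -1 + 1 + 1 + -1 + 1 + -1 + 1 + -1 + -1 + -1 + -1 + 1 + -1 + 1 = -2.
Rows 7 and 10 are not orthogonal (dot product = -2 ≠ 0), so H is not a Hadamard matrix.

(0,0) entry = 16; (7,10) entry = -2.


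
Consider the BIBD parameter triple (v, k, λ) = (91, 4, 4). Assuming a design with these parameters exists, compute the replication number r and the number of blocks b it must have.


Any 2-(v, k, λ) BIBD satisfies two necessary conditions:
  (i)  Each point sits in r blocks, and counting incidences through any fixed point gives r(k − 1) = λ(v − 1), so r = λ(v − 1)/(k − 1).
  (ii) Total incidences bk = vr, so b = vr/k.
Step 1: r = λ(v − 1)/(k − 1) = 4·(91 − 1)/(4 − 1) = 4·90/3 = 360/3 = 120.
Step 2: b = vr/k = 91·120/4 = 10920/4 = 2730.
Check integrality: r = 120 ∈ Z ✓, b = 2730 ∈ Z ✓.
(These identities are necessary conditions: they determine r and b for any design with these parameters, but do not by themselves prove that one exists.)

r = 120, b = 2730.


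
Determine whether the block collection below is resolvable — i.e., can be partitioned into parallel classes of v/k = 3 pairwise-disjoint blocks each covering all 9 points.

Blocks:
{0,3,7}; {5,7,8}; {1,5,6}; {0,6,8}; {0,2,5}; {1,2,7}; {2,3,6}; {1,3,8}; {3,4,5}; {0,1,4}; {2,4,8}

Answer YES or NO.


v = 9, block size k = 3, number of blocks = 11.
For resolvability, blocks must partition into parallel classes of size v/k = 3.
Total blocks must therefore be a multiple of 3: 11 = 3·3 + 2 ⇒ not divisible ✗.
Resolvable? NO.

NO


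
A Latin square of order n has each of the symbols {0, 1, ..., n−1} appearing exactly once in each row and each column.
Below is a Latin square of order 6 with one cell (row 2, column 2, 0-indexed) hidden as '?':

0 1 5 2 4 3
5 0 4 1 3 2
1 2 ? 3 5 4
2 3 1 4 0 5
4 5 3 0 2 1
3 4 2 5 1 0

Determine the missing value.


Row 2 contains symbols [1, 2, 3, 4, 5] — missing [0].
Column 2 contains symbols [1, 2, 3, 4, 5] — missing [0].
The missing symbol must appear in both missing sets; intersection = [0].
Therefore the hidden value is 0.

Missing value = 0.


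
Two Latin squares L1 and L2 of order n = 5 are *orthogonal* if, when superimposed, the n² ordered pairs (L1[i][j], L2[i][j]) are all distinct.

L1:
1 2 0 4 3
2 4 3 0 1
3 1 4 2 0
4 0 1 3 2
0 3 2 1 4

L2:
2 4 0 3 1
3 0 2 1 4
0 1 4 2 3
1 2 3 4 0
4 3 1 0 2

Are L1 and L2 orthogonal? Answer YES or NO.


Form the n² = 25 superimposed pairs (L1[i][j], L2[i][j]), row by row (rows and columns indexed from 0):
row 0: (1,2) (2,4) (0,0) (4,3) (3,1)
row 1: (2,3) (4,0) (3,2) (0,1) (1,4)
row 2: (3,0) (1,1) (4,4) (2,2) (0,3)
row 3: (4,1) (0,2) (1,3) (3,4) (2,0)
row 4: (0,4) (3,3) (2,1) (1,0) (4,2)
Orthogonality requires all 25 pairs distinct.
Check by first coordinate: for each symbol s of L1, list the L2 entries in the n cells where L1 = s; they must all differ.
  L1 = 0: L2 entries (in reading order) 0, 1, 3, 2, 4 — all 5 distinct ✓
  L1 = 1: L2 entries (in reading order) 2, 4, 1, 3, 0 — all 5 distinct ✓
  L1 = 2: L2 entries (in reading order) 4, 3, 2, 0, 1 — all 5 distinct ✓
  L1 = 3: L2 entries (in reading order) 1, 2, 0, 4, 3 — all 5 distinct ✓
  L1 = 4: L2 entries (in reading order) 3, 0, 4, 1, 2 — all 5 distinct ✓
Every symbol of L1 meets every symbol of L2 exactly once, so all 25 pairs are distinct (25 of 25).
Conclusion: YES.

YES


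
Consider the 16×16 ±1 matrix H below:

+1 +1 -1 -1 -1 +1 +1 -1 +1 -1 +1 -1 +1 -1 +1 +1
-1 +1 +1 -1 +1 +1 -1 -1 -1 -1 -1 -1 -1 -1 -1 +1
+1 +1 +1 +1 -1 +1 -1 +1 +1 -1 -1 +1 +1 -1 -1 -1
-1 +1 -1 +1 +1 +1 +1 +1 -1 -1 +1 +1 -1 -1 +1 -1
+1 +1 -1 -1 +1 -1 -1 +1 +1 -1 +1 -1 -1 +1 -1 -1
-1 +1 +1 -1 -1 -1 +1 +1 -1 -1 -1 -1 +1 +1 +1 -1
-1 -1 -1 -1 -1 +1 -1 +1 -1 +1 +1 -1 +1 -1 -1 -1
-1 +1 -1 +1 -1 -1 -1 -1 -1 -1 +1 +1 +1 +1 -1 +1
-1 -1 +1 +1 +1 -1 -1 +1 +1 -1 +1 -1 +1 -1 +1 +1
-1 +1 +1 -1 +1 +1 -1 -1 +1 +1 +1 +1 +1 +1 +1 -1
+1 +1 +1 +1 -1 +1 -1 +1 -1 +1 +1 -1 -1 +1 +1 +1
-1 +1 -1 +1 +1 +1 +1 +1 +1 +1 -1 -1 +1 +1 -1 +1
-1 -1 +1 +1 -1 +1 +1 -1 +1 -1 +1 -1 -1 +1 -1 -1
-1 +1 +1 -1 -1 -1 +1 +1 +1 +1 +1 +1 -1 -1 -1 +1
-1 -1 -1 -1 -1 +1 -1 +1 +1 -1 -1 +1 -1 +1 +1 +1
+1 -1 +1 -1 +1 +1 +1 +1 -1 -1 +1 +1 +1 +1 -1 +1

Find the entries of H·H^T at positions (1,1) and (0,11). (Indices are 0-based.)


Row 0 of H: [1, 1, -1, -1, -1, 1, 1, -1, 1, -1, 1, -1, 1, -1, 1, 1].
Row 1 of H: [-1, 1, 1, -1, 1, 1, -1, -1, -1, -1, -1, -1, -1, -1, -1, 1].
Row 11 of H: [-1, 1, -1, 1, 1, 1, 1, 1, 1, 1, -1, -1, 1, 1, -1, 1].
(H·H^T)[1][1] = Σ_j H[1][j]·H[1][j] = (-1)² + (1)² + (1)² + (-1)² + (1)² + (1)² + (-1)² + (-1)² + (-1)² + (-1)² + (-1)² + (-1)² + (-1)² + (-1)² + (-1)² + (1)² = 1 + 1 + 1 + 1 + 1 + 1 + 1 + 1 + 1 + 1 + 1 + 1 + 1 + 1 + 1 + 1 = 16.
(H·H^T)[0][11] = Σ_j H[0][j]·H[11][j] = (1)·(-1) + (1)·(1) + (-1)·(-1) + (-1)·(1) + (-1)·(1) + (1)·(1) + (1)·(1) + (-1)·(1) + (1)·(1) + (-1)·(1) + (1)·(-1) + (-1)·(-1) + (1)·(1) + (-1)·(1) + (1)·(-1) + (1)·(1) = -1 + 1 + 1 + -1 + -1 + 1 + 1 + -1 + 1 + -1 + -1 + 1 + 1 + -1 + -1 + 1 = 0.
So rows 0 and 11 are orthogonal; the diagonal entry equals n = 16.

(1,1) entry = 16; (0,11) entry = 0.
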